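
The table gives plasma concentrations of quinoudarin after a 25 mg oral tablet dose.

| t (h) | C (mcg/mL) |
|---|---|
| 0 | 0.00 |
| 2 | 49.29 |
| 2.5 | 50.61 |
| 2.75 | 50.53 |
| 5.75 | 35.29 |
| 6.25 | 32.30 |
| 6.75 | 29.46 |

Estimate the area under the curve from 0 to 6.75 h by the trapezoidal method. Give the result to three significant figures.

Trapezoidal AUC_0→6.75:
  [0→2]: (0.00+49.29)/2 × 2 = 49.29
  [2→2.5]: (49.29+50.61)/2 × 0.5 = 24.975
  [2.5→2.75]: (50.61+50.53)/2 × 0.25 = 12.6425
  [2.75→5.75]: (50.53+35.29)/2 × 3 = 128.73
  [5.75→6.25]: (35.29+32.30)/2 × 0.5 = 16.8975
  [6.25→6.75]: (32.30+29.46)/2 × 0.5 = 15.44
  Sum = 247.975 mcg/mL·h

AUC = 248 mcg/mL·h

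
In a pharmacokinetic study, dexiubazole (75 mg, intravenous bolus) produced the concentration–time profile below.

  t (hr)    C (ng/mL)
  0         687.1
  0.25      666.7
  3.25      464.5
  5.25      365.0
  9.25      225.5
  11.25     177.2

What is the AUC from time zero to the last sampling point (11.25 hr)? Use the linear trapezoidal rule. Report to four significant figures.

AUC = 4279 ng/mL·hr

Trapezoidal AUC_0→11.25:
  [0→0.25]: (687.1+666.7)/2 × 0.25 = 169.225
  [0.25→3.25]: (666.7+464.5)/2 × 3 = 1696.8
  [3.25→5.25]: (464.5+365.0)/2 × 2 = 829.5
  [5.25→9.25]: (365.0+225.5)/2 × 4 = 1181.0
  [9.25→11.25]: (225.5+177.2)/2 × 2 = 402.7
  Sum = 4279.225 ng/mL·hr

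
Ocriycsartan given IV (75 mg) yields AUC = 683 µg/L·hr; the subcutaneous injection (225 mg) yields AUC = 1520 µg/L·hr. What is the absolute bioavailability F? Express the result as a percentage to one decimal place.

F = 74.2%

F = (AUC_ev / D_ev) / (AUC_iv / D_iv)
  = (1520/225) / (683/75)
  = 6.75556 / 9.10667 = 0.7418
  = 74.18%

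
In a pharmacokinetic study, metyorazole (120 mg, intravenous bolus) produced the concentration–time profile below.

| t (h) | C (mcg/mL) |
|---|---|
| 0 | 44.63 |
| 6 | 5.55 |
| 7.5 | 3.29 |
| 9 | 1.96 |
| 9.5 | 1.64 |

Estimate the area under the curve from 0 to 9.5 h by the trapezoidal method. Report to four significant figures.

Trapezoidal AUC_0→9.5:
  [0→6]: (44.63+5.55)/2 × 6 = 150.54
  [6→7.5]: (5.55+3.29)/2 × 1.5 = 6.63
  [7.5→9]: (3.29+1.96)/2 × 1.5 = 3.9375
  [9→9.5]: (1.96+1.64)/2 × 0.5 = 0.9
  Sum = 162.0075 mcg/mL·h

AUC = 162.0 mcg/mL·h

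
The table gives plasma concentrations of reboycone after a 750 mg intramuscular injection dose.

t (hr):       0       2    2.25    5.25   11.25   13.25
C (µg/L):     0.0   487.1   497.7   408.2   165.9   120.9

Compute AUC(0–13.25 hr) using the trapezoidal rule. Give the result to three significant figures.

Trapezoidal AUC_0→13.25:
  [0→2]: (0.0+487.1)/2 × 2 = 487.1
  [2→2.25]: (487.1+497.7)/2 × 0.25 = 123.1
  [2.25→5.25]: (497.7+408.2)/2 × 3 = 1358.85
  [5.25→11.25]: (408.2+165.9)/2 × 6 = 1722.3
  [11.25→13.25]: (165.9+120.9)/2 × 2 = 286.8
  Sum = 3978.15 µg/L·hr

AUC = 3980 µg/L·hr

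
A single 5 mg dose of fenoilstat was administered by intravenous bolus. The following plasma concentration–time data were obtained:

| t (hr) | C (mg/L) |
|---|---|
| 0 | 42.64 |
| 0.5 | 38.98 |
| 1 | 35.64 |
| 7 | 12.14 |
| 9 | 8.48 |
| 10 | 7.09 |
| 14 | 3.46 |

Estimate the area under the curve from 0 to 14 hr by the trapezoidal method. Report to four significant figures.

Trapezoidal AUC_0→14:
  [0→0.5]: (42.64+38.98)/2 × 0.5 = 20.405
  [0.5→1]: (38.98+35.64)/2 × 0.5 = 18.655
  [1→7]: (35.64+12.14)/2 × 6 = 143.34
  [7→9]: (12.14+8.48)/2 × 2 = 20.62
  [9→10]: (8.48+7.09)/2 × 1 = 7.785
  [10→14]: (7.09+3.46)/2 × 4 = 21.1
  Sum = 231.905 mg/L·hr

AUC = 231.9 mg/L·hr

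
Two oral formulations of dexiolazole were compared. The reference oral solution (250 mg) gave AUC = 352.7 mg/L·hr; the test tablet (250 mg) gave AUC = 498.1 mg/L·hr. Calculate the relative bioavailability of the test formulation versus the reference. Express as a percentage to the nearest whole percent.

F_rel = 141%

F_rel = (AUC_test/D_test) / (AUC_ref/D_ref)
      = (498.1/250) / (352.7/250)
      = 1.9924 / 1.4108 = 1.4122 = 141.22%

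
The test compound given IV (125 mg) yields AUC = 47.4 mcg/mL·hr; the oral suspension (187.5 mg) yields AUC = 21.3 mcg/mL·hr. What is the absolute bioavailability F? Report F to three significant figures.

F = 0.300

F = (AUC_ev / D_ev) / (AUC_iv / D_iv)
  = (21.3/187.5) / (47.4/125)
  = 0.1136 / 0.3792 = 0.2996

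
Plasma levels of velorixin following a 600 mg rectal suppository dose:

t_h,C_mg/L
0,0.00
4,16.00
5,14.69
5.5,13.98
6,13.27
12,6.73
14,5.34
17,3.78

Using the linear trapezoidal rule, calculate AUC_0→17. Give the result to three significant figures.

Trapezoidal AUC_0→17:
  [0→4]: (0.00+16.00)/2 × 4 = 32.0
  [4→5]: (16.00+14.69)/2 × 1 = 15.345
  [5→5.5]: (14.69+13.98)/2 × 0.5 = 7.1675
  [5.5→6]: (13.98+13.27)/2 × 0.5 = 6.8125
  [6→12]: (13.27+6.73)/2 × 6 = 60.0
  [12→14]: (6.73+5.34)/2 × 2 = 12.07
  [14→17]: (5.34+3.78)/2 × 3 = 13.68
  Sum = 147.075 mg/L·h

AUC = 147 mg/L·h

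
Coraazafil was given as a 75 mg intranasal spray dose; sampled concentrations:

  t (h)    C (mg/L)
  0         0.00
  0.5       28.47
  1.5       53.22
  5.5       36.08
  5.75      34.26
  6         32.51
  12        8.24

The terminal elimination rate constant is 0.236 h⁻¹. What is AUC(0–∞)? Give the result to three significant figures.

AUC = 401 mg/L·h

Trapezoidal AUC_0→12:
  [0→0.5]: (0.00+28.47)/2 × 0.5 = 7.1175
  [0.5→1.5]: (28.47+53.22)/2 × 1 = 40.845
  [1.5→5.5]: (53.22+36.08)/2 × 4 = 178.6
  [5.5→5.75]: (36.08+34.26)/2 × 0.25 = 8.7925
  [5.75→6]: (34.26+32.51)/2 × 0.25 = 8.34625
  [6→12]: (32.51+8.24)/2 × 6 = 122.25
  Sum = 365.95125 mg/L·h
Extrapolated tail: C_last / k_e = 8.24 / 0.236 = 34.915
AUC_0→∞ = 365.95125 + 34.915 = 400.86625 mg/L·h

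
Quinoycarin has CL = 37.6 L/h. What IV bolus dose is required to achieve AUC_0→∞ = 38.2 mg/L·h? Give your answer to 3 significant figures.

Dose_iv = CL × AUC_0→∞
     = 37.6 × 38.2 = 1436.32 mg

Dose = 1440 mg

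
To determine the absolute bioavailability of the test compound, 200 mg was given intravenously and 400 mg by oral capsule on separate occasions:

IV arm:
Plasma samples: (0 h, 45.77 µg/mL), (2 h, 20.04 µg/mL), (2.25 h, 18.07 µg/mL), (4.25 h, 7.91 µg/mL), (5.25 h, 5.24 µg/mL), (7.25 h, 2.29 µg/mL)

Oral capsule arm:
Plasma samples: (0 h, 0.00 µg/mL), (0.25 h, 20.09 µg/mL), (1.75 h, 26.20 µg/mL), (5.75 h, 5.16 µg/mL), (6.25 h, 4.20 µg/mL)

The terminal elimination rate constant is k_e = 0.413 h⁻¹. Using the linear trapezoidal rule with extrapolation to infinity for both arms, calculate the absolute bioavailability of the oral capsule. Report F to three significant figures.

F = 0.484

Trapezoidal AUC_0→7.25 (IV):
  [0→2]: (45.77+20.04)/2 × 2 = 65.81
  [2→2.25]: (20.04+18.07)/2 × 0.25 = 4.76375
  [2.25→4.25]: (18.07+7.91)/2 × 2 = 25.98
  [4.25→5.25]: (7.91+5.24)/2 × 1 = 6.575
  [5.25→7.25]: (5.24+2.29)/2 × 2 = 7.53
  Sum = 110.65875 µg/mL·h
IV tail: 2.29/0.413 = 5.545; AUC_iv,0→∞ = 110.65875 + 5.545 = 116.20375 µg/mL·h
Trapezoidal AUC_0→6.25 (oral capsule):
  [0→0.25]: (0.00+20.09)/2 × 0.25 = 2.51125
  [0.25→1.75]: (20.09+26.20)/2 × 1.5 = 34.7175
  [1.75→5.75]: (26.20+5.16)/2 × 4 = 62.72
  [5.75→6.25]: (5.16+4.20)/2 × 0.5 = 2.34
  Sum = 102.28875 µg/mL·h
oral capsule tail: 4.20/0.413 = 10.169; AUC_ev,0→∞ = 102.28875 + 10.169 = 112.45775 µg/mL·h
F = (AUC_ev/D_ev)/(AUC_iv/D_iv) = (112.45775/400)/(116.20375/200) = 0.281144/0.58101875 = 0.4839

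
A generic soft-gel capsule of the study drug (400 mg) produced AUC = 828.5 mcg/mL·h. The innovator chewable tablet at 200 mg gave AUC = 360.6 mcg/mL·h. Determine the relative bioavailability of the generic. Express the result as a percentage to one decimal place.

F_rel = 114.9%

F_rel = (AUC_test/D_test) / (AUC_ref/D_ref)
      = (828.5/400) / (360.6/200)
      = 2.07125 / 1.803 = 1.1488 = 114.88%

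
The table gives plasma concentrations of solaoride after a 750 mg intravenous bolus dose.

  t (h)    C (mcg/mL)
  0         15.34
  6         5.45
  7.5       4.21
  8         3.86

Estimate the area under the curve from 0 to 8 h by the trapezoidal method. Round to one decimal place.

AUC = 71.6 mcg/mL·h

Trapezoidal AUC_0→8:
  [0→6]: (15.34+5.45)/2 × 6 = 62.37
  [6→7.5]: (5.45+4.21)/2 × 1.5 = 7.245
  [7.5→8]: (4.21+3.86)/2 × 0.5 = 2.0175
  Sum = 71.6325 mcg/mL·h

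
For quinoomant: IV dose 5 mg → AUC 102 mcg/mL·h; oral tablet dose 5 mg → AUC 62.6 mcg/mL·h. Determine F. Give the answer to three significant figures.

F = (AUC_ev / D_ev) / (AUC_iv / D_iv)
  = (62.6/5) / (102/5)
  = 12.52 / 20.4 = 0.6137

F = 0.614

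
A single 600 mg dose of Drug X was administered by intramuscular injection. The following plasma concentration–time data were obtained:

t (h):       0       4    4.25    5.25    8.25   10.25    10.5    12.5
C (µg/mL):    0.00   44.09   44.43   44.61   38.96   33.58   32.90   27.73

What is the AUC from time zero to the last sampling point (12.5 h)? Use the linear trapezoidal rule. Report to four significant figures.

Trapezoidal AUC_0→12.5:
  [0→4]: (0.00+44.09)/2 × 4 = 88.18
  [4→4.25]: (44.09+44.43)/2 × 0.25 = 11.065
  [4.25→5.25]: (44.43+44.61)/2 × 1 = 44.52
  [5.25→8.25]: (44.61+38.96)/2 × 3 = 125.355
  [8.25→10.25]: (38.96+33.58)/2 × 2 = 72.54
  [10.25→10.5]: (33.58+32.90)/2 × 0.25 = 8.31
  [10.5→12.5]: (32.90+27.73)/2 × 2 = 60.63
  Sum = 410.6 µg/mL·h

AUC = 410.6 µg/mL·h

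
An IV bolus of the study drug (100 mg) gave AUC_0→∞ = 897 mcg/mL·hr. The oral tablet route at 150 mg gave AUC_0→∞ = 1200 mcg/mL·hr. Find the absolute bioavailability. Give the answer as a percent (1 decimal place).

F = (AUC_ev / D_ev) / (AUC_iv / D_iv)
  = (1200/150) / (897/100)
  = 8 / 8.97 = 0.8919
  = 89.19%

F = 89.2%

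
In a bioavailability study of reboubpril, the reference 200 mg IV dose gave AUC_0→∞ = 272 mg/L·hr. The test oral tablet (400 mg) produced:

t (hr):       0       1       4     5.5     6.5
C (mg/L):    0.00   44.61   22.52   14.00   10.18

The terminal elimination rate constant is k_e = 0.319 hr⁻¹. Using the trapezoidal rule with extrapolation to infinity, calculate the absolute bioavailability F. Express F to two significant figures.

F = 0.36

Trapezoidal AUC_0→6.5 (oral tablet):
  [0→1]: (0.00+44.61)/2 × 1 = 22.305
  [1→4]: (44.61+22.52)/2 × 3 = 100.695
  [4→5.5]: (22.52+14.00)/2 × 1.5 = 27.39
  [5.5→6.5]: (14.00+10.18)/2 × 1 = 12.09
  Sum = 162.48 mg/L·hr
Tail: C_last/k_e = 10.18/0.319 = 31.912
AUC_0→∞ (oral tablet) = 162.48 + 31.912 = 194.392 mg/L·hr
F = (AUC_ev/D_ev)/(AUC_iv/D_iv) = (194.392/400)/(272/200) = 0.48598/1.36 = 0.3573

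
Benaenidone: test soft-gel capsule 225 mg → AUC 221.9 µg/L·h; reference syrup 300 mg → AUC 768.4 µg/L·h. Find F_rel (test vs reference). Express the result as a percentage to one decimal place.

F_rel = 38.5%

F_rel = (AUC_test/D_test) / (AUC_ref/D_ref)
      = (221.9/225) / (768.4/300)
      = 0.986222 / 2.56133 = 0.3850 = 38.50%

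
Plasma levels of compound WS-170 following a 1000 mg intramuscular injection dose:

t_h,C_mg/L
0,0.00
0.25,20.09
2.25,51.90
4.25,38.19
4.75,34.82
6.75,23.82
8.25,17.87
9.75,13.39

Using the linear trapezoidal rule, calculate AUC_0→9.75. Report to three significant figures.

Trapezoidal AUC_0→9.75:
  [0→0.25]: (0.00+20.09)/2 × 0.25 = 2.51125
  [0.25→2.25]: (20.09+51.90)/2 × 2 = 71.99
  [2.25→4.25]: (51.90+38.19)/2 × 2 = 90.09
  [4.25→4.75]: (38.19+34.82)/2 × 0.5 = 18.2525
  [4.75→6.75]: (34.82+23.82)/2 × 2 = 58.64
  [6.75→8.25]: (23.82+17.87)/2 × 1.5 = 31.2675
  [8.25→9.75]: (17.87+13.39)/2 × 1.5 = 23.445
  Sum = 296.19625 mg/L·h

AUC = 296 mg/L·h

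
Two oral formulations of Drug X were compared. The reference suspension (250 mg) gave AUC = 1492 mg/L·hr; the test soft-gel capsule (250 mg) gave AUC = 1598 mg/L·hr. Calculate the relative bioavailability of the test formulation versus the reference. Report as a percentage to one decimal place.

F_rel = 107.1%

F_rel = (AUC_test/D_test) / (AUC_ref/D_ref)
      = (1598/250) / (1492/250)
      = 6.392 / 5.968 = 1.0710 = 107.10%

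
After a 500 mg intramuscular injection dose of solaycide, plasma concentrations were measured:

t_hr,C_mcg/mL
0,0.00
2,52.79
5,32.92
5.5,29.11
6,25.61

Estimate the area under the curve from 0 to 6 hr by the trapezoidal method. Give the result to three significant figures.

AUC = 211 mcg/mL·hr

Trapezoidal AUC_0→6:
  [0→2]: (0.00+52.79)/2 × 2 = 52.79
  [2→5]: (52.79+32.92)/2 × 3 = 128.565
  [5→5.5]: (32.92+29.11)/2 × 0.5 = 15.5075
  [5.5→6]: (29.11+25.61)/2 × 0.5 = 13.68
  Sum = 210.5425 mcg/mL·hr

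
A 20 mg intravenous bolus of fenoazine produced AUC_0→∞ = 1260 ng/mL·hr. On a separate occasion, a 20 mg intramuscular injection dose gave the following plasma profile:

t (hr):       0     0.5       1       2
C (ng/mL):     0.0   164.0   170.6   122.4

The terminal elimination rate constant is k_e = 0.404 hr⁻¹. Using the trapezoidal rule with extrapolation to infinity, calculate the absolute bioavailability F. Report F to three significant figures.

Trapezoidal AUC_0→2 (intramuscular injection):
  [0→0.5]: (0.0+164.0)/2 × 0.5 = 41.0
  [0.5→1]: (164.0+170.6)/2 × 0.5 = 83.65
  [1→2]: (170.6+122.4)/2 × 1 = 146.5
  Sum = 271.15 ng/mL·hr
Tail: C_last/k_e = 122.4/0.404 = 302.970
AUC_0→∞ (intramuscular injection) = 271.15 + 302.970 = 574.12 ng/mL·hr
F = (AUC_ev/D_ev)/(AUC_iv/D_iv) = (574.12/20)/(1260/20) = 28.706/63 = 0.4557

F = 0.456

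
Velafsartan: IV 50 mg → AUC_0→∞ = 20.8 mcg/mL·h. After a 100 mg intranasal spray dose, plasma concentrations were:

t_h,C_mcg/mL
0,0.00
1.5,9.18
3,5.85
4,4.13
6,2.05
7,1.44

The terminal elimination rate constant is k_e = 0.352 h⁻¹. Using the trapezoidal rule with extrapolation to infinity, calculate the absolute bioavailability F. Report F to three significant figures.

F = 0.845

Trapezoidal AUC_0→7 (intranasal spray):
  [0→1.5]: (0.00+9.18)/2 × 1.5 = 6.885
  [1.5→3]: (9.18+5.85)/2 × 1.5 = 11.2725
  [3→4]: (5.85+4.13)/2 × 1 = 4.99
  [4→6]: (4.13+2.05)/2 × 2 = 6.18
  [6→7]: (2.05+1.44)/2 × 1 = 1.745
  Sum = 31.0725 mcg/mL·h
Tail: C_last/k_e = 1.44/0.352 = 4.091
AUC_0→∞ (intranasal spray) = 31.0725 + 4.091 = 35.1635 mcg/mL·h
F = (AUC_ev/D_ev)/(AUC_iv/D_iv) = (35.1635/100)/(20.8/50) = 0.351635/0.416 = 0.8453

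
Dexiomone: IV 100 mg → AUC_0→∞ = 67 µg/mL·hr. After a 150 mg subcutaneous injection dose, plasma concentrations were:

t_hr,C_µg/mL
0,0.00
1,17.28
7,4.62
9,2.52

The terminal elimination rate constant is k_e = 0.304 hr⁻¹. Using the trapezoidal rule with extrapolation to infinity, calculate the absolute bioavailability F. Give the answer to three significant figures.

Trapezoidal AUC_0→9 (subcutaneous injection):
  [0→1]: (0.00+17.28)/2 × 1 = 8.64
  [1→7]: (17.28+4.62)/2 × 6 = 65.7
  [7→9]: (4.62+2.52)/2 × 2 = 7.14
  Sum = 81.48 µg/mL·hr
Tail: C_last/k_e = 2.52/0.304 = 8.289
AUC_0→∞ (subcutaneous injection) = 81.48 + 8.289 = 89.769 µg/mL·hr
F = (AUC_ev/D_ev)/(AUC_iv/D_iv) = (89.769/150)/(67/100) = 0.59846/0.67 = 0.8932

F = 0.893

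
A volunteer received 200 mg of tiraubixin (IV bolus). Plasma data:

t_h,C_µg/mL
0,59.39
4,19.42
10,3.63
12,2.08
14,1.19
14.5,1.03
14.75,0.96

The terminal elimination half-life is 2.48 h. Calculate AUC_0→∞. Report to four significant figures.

Trapezoidal AUC_0→14.75:
  [0→4]: (59.39+19.42)/2 × 4 = 157.62
  [4→10]: (19.42+3.63)/2 × 6 = 69.15
  [10→12]: (3.63+2.08)/2 × 2 = 5.71
  [12→14]: (2.08+1.19)/2 × 2 = 3.27
  [14→14.5]: (1.19+1.03)/2 × 0.5 = 0.555
  [14.5→14.75]: (1.03+0.96)/2 × 0.25 = 0.24875
  Sum = 236.55375 µg/mL·h
k_e = ln2 / t½ = 0.693147 / 2.48 = 0.2795 h^-1
Extrapolated tail: C_last / k_e = 0.96 / 0.2795 = 3.435
AUC_0→∞ = 236.55375 + 3.435 = 239.98875 µg/mL·h

AUC = 240.0 µg/mL·h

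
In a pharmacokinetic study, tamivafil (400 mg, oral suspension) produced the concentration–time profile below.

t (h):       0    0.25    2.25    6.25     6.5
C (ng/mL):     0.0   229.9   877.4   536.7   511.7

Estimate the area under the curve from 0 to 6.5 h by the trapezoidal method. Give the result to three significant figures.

AUC = 4100 ng/mL·h

Trapezoidal AUC_0→6.5:
  [0→0.25]: (0.0+229.9)/2 × 0.25 = 28.7375
  [0.25→2.25]: (229.9+877.4)/2 × 2 = 1107.3
  [2.25→6.25]: (877.4+536.7)/2 × 4 = 2828.2
  [6.25→6.5]: (536.7+511.7)/2 × 0.25 = 131.05
  Sum = 4095.2875 ng/mL·h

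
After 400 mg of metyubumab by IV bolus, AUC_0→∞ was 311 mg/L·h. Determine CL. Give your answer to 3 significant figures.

CL = 1.29 L/h

CL = Dose_iv / AUC_0→∞
   = 400 / 311 = 1.28617 L/h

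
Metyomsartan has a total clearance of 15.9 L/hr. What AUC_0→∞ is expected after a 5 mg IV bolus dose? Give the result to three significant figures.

AUC_0→∞ = Dose_iv / CL
        = 5 / 15.9 = 0.314465 mg/L·hr

AUC = 0.314 mg/L·hr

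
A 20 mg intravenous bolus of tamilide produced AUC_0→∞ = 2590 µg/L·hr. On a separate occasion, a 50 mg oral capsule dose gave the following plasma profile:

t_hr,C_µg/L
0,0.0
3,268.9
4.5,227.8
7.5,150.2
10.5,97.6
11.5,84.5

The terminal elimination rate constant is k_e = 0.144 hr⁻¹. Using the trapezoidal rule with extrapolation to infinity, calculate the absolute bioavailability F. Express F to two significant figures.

Trapezoidal AUC_0→11.5 (oral capsule):
  [0→3]: (0.0+268.9)/2 × 3 = 403.35
  [3→4.5]: (268.9+227.8)/2 × 1.5 = 372.525
  [4.5→7.5]: (227.8+150.2)/2 × 3 = 567.0
  [7.5→10.5]: (150.2+97.6)/2 × 3 = 371.7
  [10.5→11.5]: (97.6+84.5)/2 × 1 = 91.05
  Sum = 1805.625 µg/L·hr
Tail: C_last/k_e = 84.5/0.144 = 586.806
AUC_0→∞ (oral capsule) = 1805.625 + 586.806 = 2392.431 µg/L·hr
F = (AUC_ev/D_ev)/(AUC_iv/D_iv) = (2392.431/50)/(2590/20) = 47.84862/129.5 = 0.3695

F = 0.37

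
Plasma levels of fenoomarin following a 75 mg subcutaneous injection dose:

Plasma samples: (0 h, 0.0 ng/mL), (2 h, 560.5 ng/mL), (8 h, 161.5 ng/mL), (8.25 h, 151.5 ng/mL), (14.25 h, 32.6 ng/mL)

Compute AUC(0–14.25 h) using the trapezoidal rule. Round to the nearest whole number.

AUC = 3318 ng/mL·h

Trapezoidal AUC_0→14.25:
  [0→2]: (0.0+560.5)/2 × 2 = 560.5
  [2→8]: (560.5+161.5)/2 × 6 = 2166.0
  [8→8.25]: (161.5+151.5)/2 × 0.25 = 39.125
  [8.25→14.25]: (151.5+32.6)/2 × 6 = 552.3
  Sum = 3317.925 ng/mL·h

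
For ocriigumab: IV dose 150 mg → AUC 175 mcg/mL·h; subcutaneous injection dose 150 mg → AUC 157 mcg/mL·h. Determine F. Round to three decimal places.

F = (AUC_ev / D_ev) / (AUC_iv / D_iv)
  = (157/150) / (175/150)
  = 1.04667 / 1.16667 = 0.8971

F = 0.897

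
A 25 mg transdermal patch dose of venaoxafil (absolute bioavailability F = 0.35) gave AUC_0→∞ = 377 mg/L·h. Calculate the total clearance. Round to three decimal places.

CL = F × Dose / AUC_0→∞
   = 0.35 × 25 / 377 = 0.0232095 L/h

CL = 0.023 L/h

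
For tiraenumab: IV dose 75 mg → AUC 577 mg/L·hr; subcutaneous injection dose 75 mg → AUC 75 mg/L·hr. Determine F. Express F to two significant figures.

F = 0.13

F = (AUC_ev / D_ev) / (AUC_iv / D_iv)
  = (75/75) / (577/75)
  = 1 / 7.69333 = 0.1300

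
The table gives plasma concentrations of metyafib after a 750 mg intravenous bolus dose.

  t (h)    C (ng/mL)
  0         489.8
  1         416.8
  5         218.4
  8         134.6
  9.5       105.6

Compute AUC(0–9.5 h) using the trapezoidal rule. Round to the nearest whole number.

AUC = 2433 ng/mL·h

Trapezoidal AUC_0→9.5:
  [0→1]: (489.8+416.8)/2 × 1 = 453.3
  [1→5]: (416.8+218.4)/2 × 4 = 1270.4
  [5→8]: (218.4+134.6)/2 × 3 = 529.5
  [8→9.5]: (134.6+105.6)/2 × 1.5 = 180.15
  Sum = 2433.35 ng/mL·h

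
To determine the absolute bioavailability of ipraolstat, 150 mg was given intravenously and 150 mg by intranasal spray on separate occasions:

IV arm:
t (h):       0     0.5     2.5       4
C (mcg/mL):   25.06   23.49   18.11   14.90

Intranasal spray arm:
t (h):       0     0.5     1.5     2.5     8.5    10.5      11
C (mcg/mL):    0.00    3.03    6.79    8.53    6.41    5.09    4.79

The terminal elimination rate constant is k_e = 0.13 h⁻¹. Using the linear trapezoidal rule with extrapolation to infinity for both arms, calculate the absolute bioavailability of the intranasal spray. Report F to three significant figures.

F = 0.564

Trapezoidal AUC_0→4 (IV):
  [0→0.5]: (25.06+23.49)/2 × 0.5 = 12.1375
  [0.5→2.5]: (23.49+18.11)/2 × 2 = 41.6
  [2.5→4]: (18.11+14.90)/2 × 1.5 = 24.7575
  Sum = 78.495 mcg/mL·h
IV tail: 14.90/0.13 = 114.615; AUC_iv,0→∞ = 78.495 + 114.615 = 193.11 mcg/mL·h
Trapezoidal AUC_0→11 (intranasal spray):
  [0→0.5]: (0.00+3.03)/2 × 0.5 = 0.7575
  [0.5→1.5]: (3.03+6.79)/2 × 1 = 4.91
  [1.5→2.5]: (6.79+8.53)/2 × 1 = 7.66
  [2.5→8.5]: (8.53+6.41)/2 × 6 = 44.82
  [8.5→10.5]: (6.41+5.09)/2 × 2 = 11.5
  [10.5→11]: (5.09+4.79)/2 × 0.5 = 2.47
  Sum = 72.1175 mcg/mL·h
intranasal spray tail: 4.79/0.13 = 36.846; AUC_ev,0→∞ = 72.1175 + 36.846 = 108.9635 mcg/mL·h
F = (AUC_ev/D_ev)/(AUC_iv/D_iv) = (108.9635/150)/(193.11/150) = 0.726423/1.2874 = 0.5643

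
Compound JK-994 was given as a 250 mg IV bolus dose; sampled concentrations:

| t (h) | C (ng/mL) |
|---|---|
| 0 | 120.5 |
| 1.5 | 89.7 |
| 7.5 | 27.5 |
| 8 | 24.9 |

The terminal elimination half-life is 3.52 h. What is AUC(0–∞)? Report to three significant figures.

Trapezoidal AUC_0→8:
  [0→1.5]: (120.5+89.7)/2 × 1.5 = 157.65
  [1.5→7.5]: (89.7+27.5)/2 × 6 = 351.6
  [7.5→8]: (27.5+24.9)/2 × 0.5 = 13.1
  Sum = 522.35 ng/mL·h
k_e = ln2 / t½ = 0.693147 / 3.52 = 0.1969 h^-1
Extrapolated tail: C_last / k_e = 24.9 / 0.1969 = 126.460
AUC_0→∞ = 522.35 + 126.460 = 648.81 ng/mL·h

AUC = 649 ng/mL·h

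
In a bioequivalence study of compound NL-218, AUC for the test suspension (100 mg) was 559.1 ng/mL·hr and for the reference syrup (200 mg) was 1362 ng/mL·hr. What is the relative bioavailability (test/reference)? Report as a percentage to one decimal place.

F_rel = 82.1%

F_rel = (AUC_test/D_test) / (AUC_ref/D_ref)
      = (559.1/100) / (1362/200)
      = 5.591 / 6.81 = 0.8210 = 82.10%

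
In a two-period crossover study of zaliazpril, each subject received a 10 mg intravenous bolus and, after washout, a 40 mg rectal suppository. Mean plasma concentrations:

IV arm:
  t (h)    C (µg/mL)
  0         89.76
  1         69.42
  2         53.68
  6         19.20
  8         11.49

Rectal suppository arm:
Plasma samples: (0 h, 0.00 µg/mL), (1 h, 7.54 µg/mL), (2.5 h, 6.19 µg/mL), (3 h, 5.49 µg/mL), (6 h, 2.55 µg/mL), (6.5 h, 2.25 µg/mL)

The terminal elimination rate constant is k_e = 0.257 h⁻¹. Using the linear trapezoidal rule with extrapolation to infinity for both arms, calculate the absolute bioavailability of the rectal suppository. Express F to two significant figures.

F = 0.027

Trapezoidal AUC_0→8 (IV):
  [0→1]: (89.76+69.42)/2 × 1 = 79.59
  [1→2]: (69.42+53.68)/2 × 1 = 61.55
  [2→6]: (53.68+19.20)/2 × 4 = 145.76
  [6→8]: (19.20+11.49)/2 × 2 = 30.69
  Sum = 317.59 µg/mL·h
IV tail: 11.49/0.257 = 44.708; AUC_iv,0→∞ = 317.59 + 44.708 = 362.298 µg/mL·h
Trapezoidal AUC_0→6.5 (rectal suppository):
  [0→1]: (0.00+7.54)/2 × 1 = 3.77
  [1→2.5]: (7.54+6.19)/2 × 1.5 = 10.2975
  [2.5→3]: (6.19+5.49)/2 × 0.5 = 2.92
  [3→6]: (5.49+2.55)/2 × 3 = 12.06
  [6→6.5]: (2.55+2.25)/2 × 0.5 = 1.2
  Sum = 30.2475 µg/mL·h
rectal suppository tail: 2.25/0.257 = 8.755; AUC_ev,0→∞ = 30.2475 + 8.755 = 39.0025 µg/mL·h
F = (AUC_ev/D_ev)/(AUC_iv/D_iv) = (39.0025/40)/(362.298/10) = 0.9750625/36.2298 = 0.0269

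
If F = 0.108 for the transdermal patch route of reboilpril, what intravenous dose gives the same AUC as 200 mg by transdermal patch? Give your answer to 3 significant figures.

D_iv = 21.6 mg

Systemic exposure from an extravascular dose = F × D_ev, so the equivalent IV dose is F × D_ev.
D_iv = F × D_ev = 0.108 × 200 = 21.6 mg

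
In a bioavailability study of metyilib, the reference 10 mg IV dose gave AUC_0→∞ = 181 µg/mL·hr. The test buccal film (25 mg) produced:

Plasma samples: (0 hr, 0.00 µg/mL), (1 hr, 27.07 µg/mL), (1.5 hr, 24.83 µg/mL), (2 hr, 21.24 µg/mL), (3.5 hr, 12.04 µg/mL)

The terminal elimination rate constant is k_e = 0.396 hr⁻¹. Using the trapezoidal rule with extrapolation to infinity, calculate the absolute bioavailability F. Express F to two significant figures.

Trapezoidal AUC_0→3.5 (buccal film):
  [0→1]: (0.00+27.07)/2 × 1 = 13.535
  [1→1.5]: (27.07+24.83)/2 × 0.5 = 12.975
  [1.5→2]: (24.83+21.24)/2 × 0.5 = 11.5175
  [2→3.5]: (21.24+12.04)/2 × 1.5 = 24.96
  Sum = 62.9875 µg/mL·hr
Tail: C_last/k_e = 12.04/0.396 = 30.404
AUC_0→∞ (buccal film) = 62.9875 + 30.404 = 93.3915 µg/mL·hr
F = (AUC_ev/D_ev)/(AUC_iv/D_iv) = (93.3915/25)/(181/10) = 3.73566/18.1 = 0.2064

F = 0.21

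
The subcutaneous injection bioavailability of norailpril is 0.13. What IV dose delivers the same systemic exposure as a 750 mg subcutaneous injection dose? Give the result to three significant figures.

Systemic exposure from an extravascular dose = F × D_ev, so the equivalent IV dose is F × D_ev.
D_iv = F × D_ev = 0.13 × 750 = 97.5 mg

D_iv = 97.5 mg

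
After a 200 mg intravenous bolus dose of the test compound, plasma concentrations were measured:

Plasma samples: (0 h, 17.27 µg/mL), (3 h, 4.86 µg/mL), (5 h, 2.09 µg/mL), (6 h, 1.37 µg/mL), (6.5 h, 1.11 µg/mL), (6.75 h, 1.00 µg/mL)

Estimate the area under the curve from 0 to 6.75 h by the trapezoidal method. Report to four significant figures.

Trapezoidal AUC_0→6.75:
  [0→3]: (17.27+4.86)/2 × 3 = 33.195
  [3→5]: (4.86+2.09)/2 × 2 = 6.95
  [5→6]: (2.09+1.37)/2 × 1 = 1.73
  [6→6.5]: (1.37+1.11)/2 × 0.5 = 0.62
  [6.5→6.75]: (1.11+1.00)/2 × 0.25 = 0.26375
  Sum = 42.75875 µg/mL·h

AUC = 42.76 µg/mL·h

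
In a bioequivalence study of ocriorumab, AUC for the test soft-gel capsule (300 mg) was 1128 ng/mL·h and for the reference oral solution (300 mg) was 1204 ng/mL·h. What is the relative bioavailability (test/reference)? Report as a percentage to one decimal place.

F_rel = 93.7%

F_rel = (AUC_test/D_test) / (AUC_ref/D_ref)
      = (1128/300) / (1204/300)
      = 3.76 / 4.01333 = 0.9369 = 93.69%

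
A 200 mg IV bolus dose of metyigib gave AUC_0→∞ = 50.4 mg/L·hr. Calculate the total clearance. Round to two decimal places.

CL = 3.97 L/hr

CL = Dose_iv / AUC_0→∞
   = 200 / 50.4 = 3.96825 L/hr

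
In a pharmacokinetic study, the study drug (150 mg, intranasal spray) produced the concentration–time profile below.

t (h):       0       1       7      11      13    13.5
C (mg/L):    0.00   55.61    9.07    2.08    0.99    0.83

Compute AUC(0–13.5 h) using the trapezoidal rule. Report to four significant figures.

AUC = 247.7 mg/L·h

Trapezoidal AUC_0→13.5:
  [0→1]: (0.00+55.61)/2 × 1 = 27.805
  [1→7]: (55.61+9.07)/2 × 6 = 194.04
  [7→11]: (9.07+2.08)/2 × 4 = 22.3
  [11→13]: (2.08+0.99)/2 × 2 = 3.07
  [13→13.5]: (0.99+0.83)/2 × 0.5 = 0.455
  Sum = 247.67 mg/L·h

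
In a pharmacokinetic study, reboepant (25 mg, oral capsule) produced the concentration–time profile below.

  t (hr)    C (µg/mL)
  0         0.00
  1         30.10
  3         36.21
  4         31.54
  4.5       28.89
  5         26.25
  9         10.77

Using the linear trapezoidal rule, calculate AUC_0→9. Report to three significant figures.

AUC = 218 µg/mL·hr

Trapezoidal AUC_0→9:
  [0→1]: (0.00+30.10)/2 × 1 = 15.05
  [1→3]: (30.10+36.21)/2 × 2 = 66.31
  [3→4]: (36.21+31.54)/2 × 1 = 33.875
  [4→4.5]: (31.54+28.89)/2 × 0.5 = 15.1075
  [4.5→5]: (28.89+26.25)/2 × 0.5 = 13.785
  [5→9]: (26.25+10.77)/2 × 4 = 74.04
  Sum = 218.1675 µg/mL·hr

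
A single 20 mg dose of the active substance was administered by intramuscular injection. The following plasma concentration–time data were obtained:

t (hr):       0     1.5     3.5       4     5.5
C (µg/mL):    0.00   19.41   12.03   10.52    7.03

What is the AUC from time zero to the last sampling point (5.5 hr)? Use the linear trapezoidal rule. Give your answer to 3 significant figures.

Trapezoidal AUC_0→5.5:
  [0→1.5]: (0.00+19.41)/2 × 1.5 = 14.5575
  [1.5→3.5]: (19.41+12.03)/2 × 2 = 31.44
  [3.5→4]: (12.03+10.52)/2 × 0.5 = 5.6375
  [4→5.5]: (10.52+7.03)/2 × 1.5 = 13.1625
  Sum = 64.7975 µg/mL·hr

AUC = 64.8 µg/mL·hr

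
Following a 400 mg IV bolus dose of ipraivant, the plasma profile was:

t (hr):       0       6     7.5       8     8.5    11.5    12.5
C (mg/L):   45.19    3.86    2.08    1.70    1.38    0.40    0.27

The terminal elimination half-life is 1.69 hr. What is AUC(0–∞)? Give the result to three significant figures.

AUC = 157 mg/L·hr

Trapezoidal AUC_0→12.5:
  [0→6]: (45.19+3.86)/2 × 6 = 147.15
  [6→7.5]: (3.86+2.08)/2 × 1.5 = 4.455
  [7.5→8]: (2.08+1.70)/2 × 0.5 = 0.945
  [8→8.5]: (1.70+1.38)/2 × 0.5 = 0.77
  [8.5→11.5]: (1.38+0.40)/2 × 3 = 2.67
  [11.5→12.5]: (0.40+0.27)/2 × 1 = 0.335
  Sum = 156.325 mg/L·hr
k_e = ln2 / t½ = 0.693147 / 1.69 = 0.4101 hr^-1
Extrapolated tail: C_last / k_e = 0.27 / 0.4101 = 0.658
AUC_0→∞ = 156.325 + 0.658 = 156.983 mg/L·hr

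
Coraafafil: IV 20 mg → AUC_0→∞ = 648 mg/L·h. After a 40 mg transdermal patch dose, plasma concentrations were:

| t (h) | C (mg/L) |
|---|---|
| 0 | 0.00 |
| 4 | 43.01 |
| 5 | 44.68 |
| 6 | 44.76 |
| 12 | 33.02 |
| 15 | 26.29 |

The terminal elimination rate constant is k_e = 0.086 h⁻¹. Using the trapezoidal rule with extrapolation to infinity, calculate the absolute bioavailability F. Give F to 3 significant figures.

Trapezoidal AUC_0→15 (transdermal patch):
  [0→4]: (0.00+43.01)/2 × 4 = 86.02
  [4→5]: (43.01+44.68)/2 × 1 = 43.845
  [5→6]: (44.68+44.76)/2 × 1 = 44.72
  [6→12]: (44.76+33.02)/2 × 6 = 233.34
  [12→15]: (33.02+26.29)/2 × 3 = 88.965
  Sum = 496.89 mg/L·h
Tail: C_last/k_e = 26.29/0.086 = 305.698
AUC_0→∞ (transdermal patch) = 496.89 + 305.698 = 802.588 mg/L·h
F = (AUC_ev/D_ev)/(AUC_iv/D_iv) = (802.588/40)/(648/20) = 20.0647/32.4 = 0.6193

F = 0.619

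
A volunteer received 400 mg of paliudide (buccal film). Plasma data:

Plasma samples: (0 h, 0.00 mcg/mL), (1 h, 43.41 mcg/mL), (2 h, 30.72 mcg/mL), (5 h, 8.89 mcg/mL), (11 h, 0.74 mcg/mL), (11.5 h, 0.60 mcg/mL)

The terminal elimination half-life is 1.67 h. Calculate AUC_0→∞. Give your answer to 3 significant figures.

AUC = 149 mcg/mL·h

Trapezoidal AUC_0→11.5:
  [0→1]: (0.00+43.41)/2 × 1 = 21.705
  [1→2]: (43.41+30.72)/2 × 1 = 37.065
  [2→5]: (30.72+8.89)/2 × 3 = 59.415
  [5→11]: (8.89+0.74)/2 × 6 = 28.89
  [11→11.5]: (0.74+0.60)/2 × 0.5 = 0.335
  Sum = 147.41 mcg/mL·h
k_e = ln2 / t½ = 0.693147 / 1.67 = 0.4151 h^-1
Extrapolated tail: C_last / k_e = 0.60 / 0.4151 = 1.445
AUC_0→∞ = 147.41 + 1.445 = 148.855 mcg/mL·h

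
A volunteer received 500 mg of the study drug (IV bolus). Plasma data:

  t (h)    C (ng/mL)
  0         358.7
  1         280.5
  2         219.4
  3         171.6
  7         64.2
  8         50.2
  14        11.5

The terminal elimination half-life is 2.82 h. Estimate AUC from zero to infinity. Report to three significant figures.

AUC = 1530 ng/mL·h

Trapezoidal AUC_0→14:
  [0→1]: (358.7+280.5)/2 × 1 = 319.6
  [1→2]: (280.5+219.4)/2 × 1 = 249.95
  [2→3]: (219.4+171.6)/2 × 1 = 195.5
  [3→7]: (171.6+64.2)/2 × 4 = 471.6
  [7→8]: (64.2+50.2)/2 × 1 = 57.2
  [8→14]: (50.2+11.5)/2 × 6 = 185.1
  Sum = 1478.95 ng/mL·h
k_e = ln2 / t½ = 0.693147 / 2.82 = 0.2458 h^-1
Extrapolated tail: C_last / k_e = 11.5 / 0.2458 = 46.786
AUC_0→∞ = 1478.95 + 46.786 = 1525.736 ng/mL·h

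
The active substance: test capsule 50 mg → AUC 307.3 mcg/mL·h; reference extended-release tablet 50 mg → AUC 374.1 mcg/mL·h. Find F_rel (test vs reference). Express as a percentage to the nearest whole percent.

F_rel = 82%

F_rel = (AUC_test/D_test) / (AUC_ref/D_ref)
      = (307.3/50) / (374.1/50)
      = 6.146 / 7.482 = 0.8214 = 82.14%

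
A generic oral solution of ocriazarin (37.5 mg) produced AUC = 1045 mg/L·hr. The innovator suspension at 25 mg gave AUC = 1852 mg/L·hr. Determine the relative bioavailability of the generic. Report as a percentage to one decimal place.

F_rel = 37.6%

F_rel = (AUC_test/D_test) / (AUC_ref/D_ref)
      = (1045/37.5) / (1852/25)
      = 27.8667 / 74.08 = 0.3762 = 37.62%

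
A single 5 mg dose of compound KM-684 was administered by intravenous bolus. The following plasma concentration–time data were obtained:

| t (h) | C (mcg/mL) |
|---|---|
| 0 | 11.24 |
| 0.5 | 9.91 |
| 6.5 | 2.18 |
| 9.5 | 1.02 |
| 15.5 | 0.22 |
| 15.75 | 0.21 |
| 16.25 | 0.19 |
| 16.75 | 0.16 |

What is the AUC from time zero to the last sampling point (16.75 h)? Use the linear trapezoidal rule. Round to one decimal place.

AUC = 50.3 mcg/mL·h

Trapezoidal AUC_0→16.75:
  [0→0.5]: (11.24+9.91)/2 × 0.5 = 5.2875
  [0.5→6.5]: (9.91+2.18)/2 × 6 = 36.27
  [6.5→9.5]: (2.18+1.02)/2 × 3 = 4.8
  [9.5→15.5]: (1.02+0.22)/2 × 6 = 3.72
  [15.5→15.75]: (0.22+0.21)/2 × 0.25 = 0.05375
  [15.75→16.25]: (0.21+0.19)/2 × 0.5 = 0.1
  [16.25→16.75]: (0.19+0.16)/2 × 0.5 = 0.0875
  Sum = 50.31875 mcg/mL·h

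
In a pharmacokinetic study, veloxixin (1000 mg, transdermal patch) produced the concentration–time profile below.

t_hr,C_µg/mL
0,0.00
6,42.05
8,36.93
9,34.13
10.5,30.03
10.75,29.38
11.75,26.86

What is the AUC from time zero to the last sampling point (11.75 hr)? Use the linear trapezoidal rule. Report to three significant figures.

Trapezoidal AUC_0→11.75:
  [0→6]: (0.00+42.05)/2 × 6 = 126.15
  [6→8]: (42.05+36.93)/2 × 2 = 78.98
  [8→9]: (36.93+34.13)/2 × 1 = 35.53
  [9→10.5]: (34.13+30.03)/2 × 1.5 = 48.12
  [10.5→10.75]: (30.03+29.38)/2 × 0.25 = 7.42625
  [10.75→11.75]: (29.38+26.86)/2 × 1 = 28.12
  Sum = 324.32625 µg/mL·hr

AUC = 324 µg/mL·hr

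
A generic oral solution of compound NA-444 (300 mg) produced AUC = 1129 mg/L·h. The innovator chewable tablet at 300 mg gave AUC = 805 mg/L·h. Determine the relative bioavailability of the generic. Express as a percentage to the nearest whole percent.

F_rel = (AUC_test/D_test) / (AUC_ref/D_ref)
      = (1129/300) / (805/300)
      = 3.76333 / 2.68333 = 1.4025 = 140.25%

F_rel = 140%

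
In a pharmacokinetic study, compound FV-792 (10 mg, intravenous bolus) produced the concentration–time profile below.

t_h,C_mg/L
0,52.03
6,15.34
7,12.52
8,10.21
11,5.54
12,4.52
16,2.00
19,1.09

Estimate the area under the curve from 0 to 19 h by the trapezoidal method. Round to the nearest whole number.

Trapezoidal AUC_0→19:
  [0→6]: (52.03+15.34)/2 × 6 = 202.11
  [6→7]: (15.34+12.52)/2 × 1 = 13.93
  [7→8]: (12.52+10.21)/2 × 1 = 11.365
  [8→11]: (10.21+5.54)/2 × 3 = 23.625
  [11→12]: (5.54+4.52)/2 × 1 = 5.03
  [12→16]: (4.52+2.00)/2 × 4 = 13.04
  [16→19]: (2.00+1.09)/2 × 3 = 4.635
  Sum = 273.735 mg/L·h

AUC = 274 mg/L·h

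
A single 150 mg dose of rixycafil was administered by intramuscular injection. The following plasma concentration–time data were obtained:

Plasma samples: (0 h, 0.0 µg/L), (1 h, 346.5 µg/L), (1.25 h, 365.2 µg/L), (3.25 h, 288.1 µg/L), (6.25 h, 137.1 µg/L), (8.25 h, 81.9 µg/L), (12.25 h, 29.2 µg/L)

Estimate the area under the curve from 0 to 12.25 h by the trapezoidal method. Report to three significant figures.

AUC = 1990 µg/L·h

Trapezoidal AUC_0→12.25:
  [0→1]: (0.0+346.5)/2 × 1 = 173.25
  [1→1.25]: (346.5+365.2)/2 × 0.25 = 88.9625
  [1.25→3.25]: (365.2+288.1)/2 × 2 = 653.3
  [3.25→6.25]: (288.1+137.1)/2 × 3 = 637.8
  [6.25→8.25]: (137.1+81.9)/2 × 2 = 219.0
  [8.25→12.25]: (81.9+29.2)/2 × 4 = 222.2
  Sum = 1994.5125 µg/L·h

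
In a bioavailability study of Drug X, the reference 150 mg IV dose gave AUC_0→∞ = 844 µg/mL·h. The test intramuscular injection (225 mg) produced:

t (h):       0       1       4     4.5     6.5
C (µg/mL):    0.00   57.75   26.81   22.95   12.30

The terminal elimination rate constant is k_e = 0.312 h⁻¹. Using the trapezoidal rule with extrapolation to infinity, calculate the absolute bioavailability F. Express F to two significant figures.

Trapezoidal AUC_0→6.5 (intramuscular injection):
  [0→1]: (0.00+57.75)/2 × 1 = 28.875
  [1→4]: (57.75+26.81)/2 × 3 = 126.84
  [4→4.5]: (26.81+22.95)/2 × 0.5 = 12.44
  [4.5→6.5]: (22.95+12.30)/2 × 2 = 35.25
  Sum = 203.405 µg/mL·h
Tail: C_last/k_e = 12.30/0.312 = 39.423
AUC_0→∞ (intramuscular injection) = 203.405 + 39.423 = 242.828 µg/mL·h
F = (AUC_ev/D_ev)/(AUC_iv/D_iv) = (242.828/225)/(844/150) = 1.07924/5.62667 = 0.1918

F = 0.19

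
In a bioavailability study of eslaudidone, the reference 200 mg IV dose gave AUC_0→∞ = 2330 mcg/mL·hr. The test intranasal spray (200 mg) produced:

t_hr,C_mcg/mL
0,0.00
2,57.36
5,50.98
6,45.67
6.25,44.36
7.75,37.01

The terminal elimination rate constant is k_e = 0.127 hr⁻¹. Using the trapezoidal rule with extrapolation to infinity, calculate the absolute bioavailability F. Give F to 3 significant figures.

F = 0.271

Trapezoidal AUC_0→7.75 (intranasal spray):
  [0→2]: (0.00+57.36)/2 × 2 = 57.36
  [2→5]: (57.36+50.98)/2 × 3 = 162.51
  [5→6]: (50.98+45.67)/2 × 1 = 48.325
  [6→6.25]: (45.67+44.36)/2 × 0.25 = 11.25375
  [6.25→7.75]: (44.36+37.01)/2 × 1.5 = 61.0275
  Sum = 340.47625 mcg/mL·hr
Tail: C_last/k_e = 37.01/0.127 = 291.417
AUC_0→∞ (intranasal spray) = 340.47625 + 291.417 = 631.89325 mcg/mL·hr
F = (AUC_ev/D_ev)/(AUC_iv/D_iv) = (631.89325/200)/(2330/200) = 3.15947/11.65 = 0.2712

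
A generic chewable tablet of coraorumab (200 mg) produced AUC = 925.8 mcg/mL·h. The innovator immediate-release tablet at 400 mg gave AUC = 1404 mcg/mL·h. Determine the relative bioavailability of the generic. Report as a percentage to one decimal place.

F_rel = 131.9%

F_rel = (AUC_test/D_test) / (AUC_ref/D_ref)
      = (925.8/200) / (1404/400)
      = 4.629 / 3.51 = 1.3188 = 131.88%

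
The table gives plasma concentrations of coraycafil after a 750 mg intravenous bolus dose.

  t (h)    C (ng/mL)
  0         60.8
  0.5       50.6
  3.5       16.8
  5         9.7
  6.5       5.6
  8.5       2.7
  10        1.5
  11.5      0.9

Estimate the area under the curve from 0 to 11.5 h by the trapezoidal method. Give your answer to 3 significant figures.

Trapezoidal AUC_0→11.5:
  [0→0.5]: (60.8+50.6)/2 × 0.5 = 27.85
  [0.5→3.5]: (50.6+16.8)/2 × 3 = 101.1
  [3.5→5]: (16.8+9.7)/2 × 1.5 = 19.875
  [5→6.5]: (9.7+5.6)/2 × 1.5 = 11.475
  [6.5→8.5]: (5.6+2.7)/2 × 2 = 8.3
  [8.5→10]: (2.7+1.5)/2 × 1.5 = 3.15
  [10→11.5]: (1.5+0.9)/2 × 1.5 = 1.8
  Sum = 173.55 ng/mL·h

AUC = 174 ng/mL·h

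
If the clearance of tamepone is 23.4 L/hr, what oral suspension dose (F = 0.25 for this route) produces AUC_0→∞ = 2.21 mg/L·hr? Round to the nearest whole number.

Dose = 207 mg

Dose = CL × AUC_0→∞ / F
     = 23.4 × 2.21 / 0.25 = 206.856 mg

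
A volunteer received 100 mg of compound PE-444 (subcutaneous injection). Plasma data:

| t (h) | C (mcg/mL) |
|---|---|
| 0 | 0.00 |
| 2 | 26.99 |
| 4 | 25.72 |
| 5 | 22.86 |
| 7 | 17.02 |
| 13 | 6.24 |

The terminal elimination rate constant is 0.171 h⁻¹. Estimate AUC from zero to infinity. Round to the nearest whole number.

Trapezoidal AUC_0→13:
  [0→2]: (0.00+26.99)/2 × 2 = 26.99
  [2→4]: (26.99+25.72)/2 × 2 = 52.71
  [4→5]: (25.72+22.86)/2 × 1 = 24.29
  [5→7]: (22.86+17.02)/2 × 2 = 39.88
  [7→13]: (17.02+6.24)/2 × 6 = 69.78
  Sum = 213.65 mcg/mL·h
Extrapolated tail: C_last / k_e = 6.24 / 0.171 = 36.491
AUC_0→∞ = 213.65 + 36.491 = 250.141 mcg/mL·h

AUC = 250 mcg/mL·h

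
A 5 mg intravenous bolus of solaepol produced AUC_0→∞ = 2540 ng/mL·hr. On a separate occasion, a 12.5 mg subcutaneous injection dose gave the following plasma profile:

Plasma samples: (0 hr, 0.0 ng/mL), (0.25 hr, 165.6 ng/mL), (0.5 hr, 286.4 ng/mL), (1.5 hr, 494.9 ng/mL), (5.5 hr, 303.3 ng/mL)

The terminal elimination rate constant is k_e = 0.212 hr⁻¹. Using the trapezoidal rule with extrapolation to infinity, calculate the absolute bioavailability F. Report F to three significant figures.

Trapezoidal AUC_0→5.5 (subcutaneous injection):
  [0→0.25]: (0.0+165.6)/2 × 0.25 = 20.7
  [0.25→0.5]: (165.6+286.4)/2 × 0.25 = 56.5
  [0.5→1.5]: (286.4+494.9)/2 × 1 = 390.65
  [1.5→5.5]: (494.9+303.3)/2 × 4 = 1596.4
  Sum = 2064.25 ng/mL·hr
Tail: C_last/k_e = 303.3/0.212 = 1430.660
AUC_0→∞ (subcutaneous injection) = 2064.25 + 1430.660 = 3494.91 ng/mL·hr
F = (AUC_ev/D_ev)/(AUC_iv/D_iv) = (3494.91/12.5)/(2540/5) = 279.5928/508 = 0.5504

F = 0.550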